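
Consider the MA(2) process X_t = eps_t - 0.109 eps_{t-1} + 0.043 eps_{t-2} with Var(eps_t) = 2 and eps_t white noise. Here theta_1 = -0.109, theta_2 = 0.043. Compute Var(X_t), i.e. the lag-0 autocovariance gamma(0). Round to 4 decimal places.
\gamma(0) = 2.0275

For an MA(q) process X_t = eps_t + sum_i theta_i eps_{t-i} with
Var(eps_t) = sigma^2, the variance is
  gamma(0) = sigma^2 * (1 + sum_i theta_i^2).
  sum_i theta_i^2 = (-0.109)^2 + (0.043)^2 = 0.011881 + 0.001849 = 0.01373.
  gamma(0) = 2 * (1 + 0.01373) = 2 * 1.01373 = 2.02746, which rounds to 2.0275.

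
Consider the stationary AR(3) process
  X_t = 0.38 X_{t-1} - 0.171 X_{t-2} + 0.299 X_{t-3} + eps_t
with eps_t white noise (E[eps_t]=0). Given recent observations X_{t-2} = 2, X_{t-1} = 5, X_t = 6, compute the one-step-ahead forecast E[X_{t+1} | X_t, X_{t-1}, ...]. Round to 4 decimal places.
E[X_{t+1} \mid \mathcal F_t] = 2.0230

For an AR(p) model X_t = c + sum_i phi_i X_{t-i} + eps_t, the
one-step-ahead conditional mean is
  E[X_{t+1} | X_t, ...] = c + sum_i phi_i X_{t+1-i}.
Substitute known values:
  E[X_{t+1} | ...] = (0.38) * (6) + (-0.171) * (5) + (0.299) * (2)
                   = 2.0230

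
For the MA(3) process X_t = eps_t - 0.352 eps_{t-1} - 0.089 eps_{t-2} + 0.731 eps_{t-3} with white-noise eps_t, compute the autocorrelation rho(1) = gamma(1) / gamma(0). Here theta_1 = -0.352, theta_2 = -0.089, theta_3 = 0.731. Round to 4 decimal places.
\rho(1) = -0.2315

For an MA(q) process with theta_0 = 1, the autocovariance is
  gamma(k) = sigma^2 * sum_{i=0..q-k} theta_i * theta_{i+k},
and rho(k) = gamma(k) / gamma(0). Sigma^2 cancels.
  numerator   = (1)*(-0.352) + (-0.352)*(-0.089) + (-0.089)*(0.731) = -0.385731.
  denominator = (1)^2 + (-0.352)^2 + (-0.089)^2 + (0.731)^2 = 1.666186.
  rho(1) = -0.385731 / 1.666186 = -0.2315.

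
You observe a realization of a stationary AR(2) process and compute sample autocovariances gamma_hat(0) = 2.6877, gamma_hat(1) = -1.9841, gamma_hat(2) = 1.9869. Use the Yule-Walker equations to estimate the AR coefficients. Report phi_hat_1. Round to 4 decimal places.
\hat\phi_{1} = -0.4230

The Yule-Walker equations for an AR(p) process read, in matrix form,
  Gamma_p phi = r_p,   with   (Gamma_p)_{ij} = gamma(|i - j|),
                       (r_p)_i = gamma(i),   i,j = 1..p.
Substitute the sample gammas (Toeplitz matrix and right-hand side of size 2):
  Gamma_p = [[2.6877, -1.9841], [-1.9841, 2.6877]]
  r_p     = [-1.9841, 1.9869]
Written out:
  2.6877 phi_1 - 1.9841 phi_2 = -1.9841
  -1.9841 phi_1 + 2.6877 phi_2 = 1.9869
Solve by Cramer's rule:
  det = gamma(0)^2 - gamma(1)^2 = (2.6877)^2 - (-1.9841)^2 = 7.22373129 - 3.93665281 = 3.28707848
  phi_hat_1 = [gamma(1) gamma(0) - gamma(1) gamma(2)] / det = [(-1.9841)(2.6877) - (-1.9841)(1.9869)] / 3.28707848 = -1.39045728 / 3.28707848 = -0.423
  phi_hat_2 = [gamma(0) gamma(2) - gamma(1)^2] / det = [(2.6877)(1.9869) - (-1.9841)^2] / 3.28707848 = 1.40353832 / 3.28707848 = 0.427
So phi_hat = [-0.4230, 0.4270].
Therefore phi_hat_1 = -0.4230.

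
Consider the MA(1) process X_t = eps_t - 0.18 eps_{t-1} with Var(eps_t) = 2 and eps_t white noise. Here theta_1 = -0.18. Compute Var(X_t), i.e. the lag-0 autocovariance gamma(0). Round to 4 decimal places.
\gamma(0) = 2.0648

For an MA(q) process X_t = eps_t + sum_i theta_i eps_{t-i} with
Var(eps_t) = sigma^2, the variance is
  gamma(0) = sigma^2 * (1 + sum_i theta_i^2).
  sum_i theta_i^2 = (-0.18)^2 = 0.0324.
  gamma(0) = 2 * (1 + 0.0324) = 2 * 1.0324 = 2.0648.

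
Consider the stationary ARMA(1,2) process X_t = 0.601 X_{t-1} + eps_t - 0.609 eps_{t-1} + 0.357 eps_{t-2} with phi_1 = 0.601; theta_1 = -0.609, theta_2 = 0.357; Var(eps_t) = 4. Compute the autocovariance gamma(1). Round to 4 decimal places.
\gamma(1) = 0.4235

Multiply the model equation by X_{t-k} and take expectations. With theta_0 = psi_0 = 1 and psi_j the MA(infinity) weights, this gives
  gamma(k) - sum_i phi_i gamma(k-i) = c_k,
  c_k = sigma^2 * sum_{j=k..q} theta_j psi_{j-k}   (c_k = 0 for k > q),
using gamma(-m) = gamma(m).
psi-weights needed (psi_j = theta_j + sum_i phi_i psi_{j-i}):
  psi_1 = theta_1 + phi_1 = -0.609 + (0.601) = -0.008
  psi_2 = theta_2 + phi_1 psi_1 = 0.357 + (0.601)(-0.008) = 0.352192
Right-hand sides:
  c_0 = sigma^2 (1 + theta_1 psi_1 + theta_2 psi_2) = 4 * (1 + (-0.609)(-0.008) + (0.357)(0.352192)) = 4 * 1.130605 = 4.522418
  c_1 = sigma^2 (theta_1 + theta_2 psi_1) = 4 * (-0.609 + (0.357)(-0.008)) = -2.447424
  c_2 = sigma^2 theta_2 = 4 * (0.357) = 1.428
Equations for k = 0 and k = 1 (AR order 1):
  gamma(0) = phi_1 gamma(1) + c_0
  gamma(1) = phi_1 gamma(0) + c_1
Substituting the second into the first: gamma(0) (1 - phi_1^2) = c_0 + phi_1 c_1, so
  gamma(0) = (c_0 + phi_1 c_1) / (1 - phi_1^2) = (4.522418 + (0.601)(-2.447424)) / (1 - (0.601)^2) = 3.051516 / 0.638799 = 4.776959.
  gamma(1) = phi_1 gamma(0) + c_1 = (0.601)(4.776959) + (-2.447424) = 0.423528.
Therefore gamma(1) = 0.4235 (to 4 decimal places).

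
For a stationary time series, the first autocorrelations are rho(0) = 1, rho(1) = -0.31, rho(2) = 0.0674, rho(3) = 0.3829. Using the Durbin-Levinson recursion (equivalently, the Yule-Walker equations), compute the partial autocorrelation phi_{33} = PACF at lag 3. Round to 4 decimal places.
\phi_{33} = 0.4370

The PACF at lag k is phi_{kk}, the last component of the solution
to the Yule-Walker system G_k phi = r_k where
  (G_k)_{ij} = rho(|i - j|), (r_k)_i = rho(i), i,j = 1..k.
Equivalently, Durbin-Levinson gives phi_{kk} iteratively:
  phi_{11} = rho(1)
  phi_{kk} = [rho(k) - sum_{j=1..k-1} phi_{k-1,j} rho(k-j)]
            / [1 - sum_{j=1..k-1} phi_{k-1,j} rho(j)],
  phi_{k,j} = phi_{k-1,j} - phi_{kk} phi_{k-1,k-j},  j = 1..k-1.
Step k = 1:
  phi_11 = rho(1) = -0.31.
Step k = 2:
  phi_22 = [rho(2) - phi_11 rho(1)] / [1 - phi_11 rho(1)] = [0.0674 - (-0.31)(-0.31)] / [1 - (-0.31)(-0.31)]
         = -0.0287 / 0.9039 = -0.031751.
  Update: phi_21 = phi_11 - phi_22 phi_11 = -0.31 - (-0.031751)(-0.31) = -0.319843.
Step k = 3:
  phi_33 = [rho(3) - phi_21 rho(2) - phi_22 rho(1)] / [1 - phi_21 rho(1) - phi_22 rho(2)]
    numerator   = 0.3829 - (-0.319843)(0.0674) - (-0.031751)(-0.31) = 0.39461451
    denominator = 1 - (-0.319843)(-0.31) - (-0.031751)(0.0674) = 0.90298874
  phi_33 = 0.39461451 / 0.90298874 = 0.437.
Therefore phi_{33} = 0.4370.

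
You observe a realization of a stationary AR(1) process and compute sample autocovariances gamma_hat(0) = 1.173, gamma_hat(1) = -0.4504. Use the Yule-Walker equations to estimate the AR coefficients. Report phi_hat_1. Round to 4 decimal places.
\hat\phi_{1} = -0.3840

The Yule-Walker equations for an AR(p) process read, in matrix form,
  Gamma_p phi = r_p,   with   (Gamma_p)_{ij} = gamma(|i - j|),
                       (r_p)_i = gamma(i),   i,j = 1..p.
Substitute the sample gammas (Toeplitz matrix and right-hand side of size 1):
  Gamma_p = [[1.173]]
  r_p     = [-0.4504]
With p = 1 this is the single equation gamma(0) phi_1 = gamma(1):
  phi_hat_1 = gamma(1) / gamma(0) = -0.4504 / 1.173 = -0.3840.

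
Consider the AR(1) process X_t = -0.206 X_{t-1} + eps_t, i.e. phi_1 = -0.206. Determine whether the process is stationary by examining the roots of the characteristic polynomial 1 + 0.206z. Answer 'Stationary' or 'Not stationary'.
\text{Stationary}

The AR(p) characteristic polynomial is P(z) = 1 + 0.206z.
Stationarity requires all roots to lie outside the unit circle, i.e. |z| > 1 for every root.
This is linear in z: 1 + (0.206) z = 0  =>  z = -1/(0.206) = -4.854369,  |z| = 4.854369.
Moduli of all roots: 4.8544.
All moduli strictly greater than 1? Yes.
Verdict: Stationary.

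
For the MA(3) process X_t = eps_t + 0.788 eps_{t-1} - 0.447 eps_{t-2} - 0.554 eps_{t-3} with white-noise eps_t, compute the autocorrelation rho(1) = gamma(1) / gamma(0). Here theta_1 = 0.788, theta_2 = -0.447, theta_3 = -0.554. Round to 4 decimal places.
\rho(1) = 0.3212

For an MA(q) process with theta_0 = 1, the autocovariance is
  gamma(k) = sigma^2 * sum_{i=0..q-k} theta_i * theta_{i+k},
and rho(k) = gamma(k) / gamma(0). Sigma^2 cancels.
  numerator   = (1)*(0.788) + (0.788)*(-0.447) + (-0.447)*(-0.554) = 0.683402.
  denominator = (1)^2 + (0.788)^2 + (-0.447)^2 + (-0.554)^2 = 2.127669.
  rho(1) = 0.683402 / 2.127669 = 0.3212.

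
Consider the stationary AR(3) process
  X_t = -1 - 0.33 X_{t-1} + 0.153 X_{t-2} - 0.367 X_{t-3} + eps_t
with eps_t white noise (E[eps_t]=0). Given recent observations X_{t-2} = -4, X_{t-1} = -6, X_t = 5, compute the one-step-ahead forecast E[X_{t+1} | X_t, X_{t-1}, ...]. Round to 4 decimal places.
E[X_{t+1} \mid \mathcal F_t] = -2.1000

For an AR(p) model X_t = c + sum_i phi_i X_{t-i} + eps_t, the
one-step-ahead conditional mean is
  E[X_{t+1} | X_t, ...] = c + sum_i phi_i X_{t+1-i}.
Substitute known values:
  E[X_{t+1} | ...] = -1 + (-0.33) * (5) + (0.153) * (-6) + (-0.367) * (-4)
                   = -2.1000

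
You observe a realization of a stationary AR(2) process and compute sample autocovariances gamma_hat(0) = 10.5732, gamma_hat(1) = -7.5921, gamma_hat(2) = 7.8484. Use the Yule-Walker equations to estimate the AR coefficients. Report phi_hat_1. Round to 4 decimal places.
\hat\phi_{1} = -0.3820

The Yule-Walker equations for an AR(p) process read, in matrix form,
  Gamma_p phi = r_p,   with   (Gamma_p)_{ij} = gamma(|i - j|),
                       (r_p)_i = gamma(i),   i,j = 1..p.
Substitute the sample gammas (Toeplitz matrix and right-hand side of size 2):
  Gamma_p = [[10.5732, -7.5921], [-7.5921, 10.5732]]
  r_p     = [-7.5921, 7.8484]
Written out:
  10.5732 phi_1 - 7.5921 phi_2 = -7.5921
  -7.5921 phi_1 + 10.5732 phi_2 = 7.8484
Solve by Cramer's rule:
  det = gamma(0)^2 - gamma(1)^2 = (10.5732)^2 - (-7.5921)^2 = 111.79255824 - 57.63998241 = 54.15257583
  phi_hat_1 = [gamma(1) gamma(0) - gamma(1) gamma(2)] / det = [(-7.5921)(10.5732) - (-7.5921)(7.8484)] / 54.15257583 = -20.68695408 / 54.15257583 = -0.382
  phi_hat_2 = [gamma(0) gamma(2) - gamma(1)^2] / det = [(10.5732)(7.8484) - (-7.5921)^2] / 54.15257583 = 25.34272047 / 54.15257583 = 0.468
So phi_hat = [-0.3820, 0.4680].
Therefore phi_hat_1 = -0.3820.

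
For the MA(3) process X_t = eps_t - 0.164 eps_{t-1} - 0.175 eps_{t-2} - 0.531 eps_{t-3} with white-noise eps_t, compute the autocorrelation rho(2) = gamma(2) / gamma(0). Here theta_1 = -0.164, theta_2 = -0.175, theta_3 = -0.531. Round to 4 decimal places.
\rho(2) = -0.0656

For an MA(q) process with theta_0 = 1, the autocovariance is
  gamma(k) = sigma^2 * sum_{i=0..q-k} theta_i * theta_{i+k},
and rho(k) = gamma(k) / gamma(0). Sigma^2 cancels.
  numerator   = (1)*(-0.175) + (-0.164)*(-0.531) = -0.087916.
  denominator = (1)^2 + (-0.164)^2 + (-0.175)^2 + (-0.531)^2 = 1.339482.
  rho(2) = -0.087916 / 1.339482 = -0.0656.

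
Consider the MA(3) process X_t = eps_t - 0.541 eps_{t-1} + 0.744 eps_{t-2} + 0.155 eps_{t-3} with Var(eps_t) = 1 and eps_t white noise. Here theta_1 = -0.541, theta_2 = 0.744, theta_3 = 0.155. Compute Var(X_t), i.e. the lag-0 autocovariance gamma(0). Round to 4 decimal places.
\gamma(0) = 1.8702

For an MA(q) process X_t = eps_t + sum_i theta_i eps_{t-i} with
Var(eps_t) = sigma^2, the variance is
  gamma(0) = sigma^2 * (1 + sum_i theta_i^2).
  sum_i theta_i^2 = (-0.541)^2 + (0.744)^2 + (0.155)^2 = 0.292681 + 0.553536 + 0.024025 = 0.870242.
  gamma(0) = 1 * (1 + 0.870242) = 1 * 1.870242 = 1.870242, which rounds to 1.8702.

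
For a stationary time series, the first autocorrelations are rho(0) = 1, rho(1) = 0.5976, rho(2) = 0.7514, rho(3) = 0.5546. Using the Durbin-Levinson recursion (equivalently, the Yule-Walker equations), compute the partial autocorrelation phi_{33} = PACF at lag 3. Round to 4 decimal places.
\phi_{33} = 0.0360

The PACF at lag k is phi_{kk}, the last component of the solution
to the Yule-Walker system G_k phi = r_k where
  (G_k)_{ij} = rho(|i - j|), (r_k)_i = rho(i), i,j = 1..k.
Equivalently, Durbin-Levinson gives phi_{kk} iteratively:
  phi_{11} = rho(1)
  phi_{kk} = [rho(k) - sum_{j=1..k-1} phi_{k-1,j} rho(k-j)]
            / [1 - sum_{j=1..k-1} phi_{k-1,j} rho(j)],
  phi_{k,j} = phi_{k-1,j} - phi_{kk} phi_{k-1,k-j},  j = 1..k-1.
Step k = 1:
  phi_11 = rho(1) = 0.5976.
Step k = 2:
  phi_22 = [rho(2) - phi_11 rho(1)] / [1 - phi_11 rho(1)] = [0.7514 - (0.5976)(0.5976)] / [1 - (0.5976)(0.5976)]
         = 0.39427424 / 0.64287424 = 0.613299.
  Update: phi_21 = phi_11 - phi_22 phi_11 = 0.5976 - (0.613299)(0.5976) = 0.231092.
Step k = 3:
  phi_33 = [rho(3) - phi_21 rho(2) - phi_22 rho(1)] / [1 - phi_21 rho(1) - phi_22 rho(2)]
    numerator   = 0.5546 - (0.231092)(0.7514) - (0.613299)(0.5976) = 0.01444957
    denominator = 1 - (0.231092)(0.5976) - (0.613299)(0.7514) = 0.40106617
  phi_33 = 0.01444957 / 0.40106617 = 0.036.
Therefore phi_{33} = 0.0360.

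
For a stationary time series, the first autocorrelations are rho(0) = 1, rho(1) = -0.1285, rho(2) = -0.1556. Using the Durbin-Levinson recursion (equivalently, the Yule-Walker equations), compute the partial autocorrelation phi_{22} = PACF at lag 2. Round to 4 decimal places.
\phi_{22} = -0.1750

The PACF at lag k is phi_{kk}, the last component of the solution
to the Yule-Walker system G_k phi = r_k where
  (G_k)_{ij} = rho(|i - j|), (r_k)_i = rho(i), i,j = 1..k.
Equivalently, Durbin-Levinson gives phi_{kk} iteratively:
  phi_{11} = rho(1)
  phi_{kk} = [rho(k) - sum_{j=1..k-1} phi_{k-1,j} rho(k-j)]
            / [1 - sum_{j=1..k-1} phi_{k-1,j} rho(j)],
  phi_{k,j} = phi_{k-1,j} - phi_{kk} phi_{k-1,k-j},  j = 1..k-1.
Step k = 1:
  phi_11 = rho(1) = -0.1285.
Step k = 2:
  phi_22 = [rho(2) - phi_11 rho(1)] / [1 - phi_11 rho(1)] = [-0.1556 - (-0.1285)(-0.1285)] / [1 - (-0.1285)(-0.1285)]
         = -0.17211225 / 0.98348775 = -0.175.
Therefore phi_{22} = -0.1750.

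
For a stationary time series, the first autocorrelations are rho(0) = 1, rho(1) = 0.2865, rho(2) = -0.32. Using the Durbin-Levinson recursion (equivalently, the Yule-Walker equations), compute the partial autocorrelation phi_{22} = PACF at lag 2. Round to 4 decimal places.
\phi_{22} = -0.4380

The PACF at lag k is phi_{kk}, the last component of the solution
to the Yule-Walker system G_k phi = r_k where
  (G_k)_{ij} = rho(|i - j|), (r_k)_i = rho(i), i,j = 1..k.
Equivalently, Durbin-Levinson gives phi_{kk} iteratively:
  phi_{11} = rho(1)
  phi_{kk} = [rho(k) - sum_{j=1..k-1} phi_{k-1,j} rho(k-j)]
            / [1 - sum_{j=1..k-1} phi_{k-1,j} rho(j)],
  phi_{k,j} = phi_{k-1,j} - phi_{kk} phi_{k-1,k-j},  j = 1..k-1.
Step k = 1:
  phi_11 = rho(1) = 0.2865.
Step k = 2:
  phi_22 = [rho(2) - phi_11 rho(1)] / [1 - phi_11 rho(1)] = [-0.32 - (0.2865)(0.2865)] / [1 - (0.2865)(0.2865)]
         = -0.40208225 / 0.91791775 = -0.438.
Therefore phi_{22} = -0.4380.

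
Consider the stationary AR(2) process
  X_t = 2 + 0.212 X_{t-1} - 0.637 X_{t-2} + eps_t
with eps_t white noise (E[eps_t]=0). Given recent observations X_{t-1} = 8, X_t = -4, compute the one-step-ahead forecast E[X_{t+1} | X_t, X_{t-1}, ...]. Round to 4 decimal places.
E[X_{t+1} \mid \mathcal F_t] = -3.9440

For an AR(p) model X_t = c + sum_i phi_i X_{t-i} + eps_t, the
one-step-ahead conditional mean is
  E[X_{t+1} | X_t, ...] = c + sum_i phi_i X_{t+1-i}.
Substitute known values:
  E[X_{t+1} | ...] = 2 + (0.212) * (-4) + (-0.637) * (8)
                   = -3.9440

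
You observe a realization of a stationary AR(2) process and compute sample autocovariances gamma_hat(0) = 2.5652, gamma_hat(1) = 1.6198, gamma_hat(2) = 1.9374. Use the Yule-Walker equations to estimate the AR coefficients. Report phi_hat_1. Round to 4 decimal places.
\hat\phi_{1} = 0.2570

The Yule-Walker equations for an AR(p) process read, in matrix form,
  Gamma_p phi = r_p,   with   (Gamma_p)_{ij} = gamma(|i - j|),
                       (r_p)_i = gamma(i),   i,j = 1..p.
Substitute the sample gammas (Toeplitz matrix and right-hand side of size 2):
  Gamma_p = [[2.5652, 1.6198], [1.6198, 2.5652]]
  r_p     = [1.6198, 1.9374]
Written out:
  2.5652 phi_1 + 1.6198 phi_2 = 1.6198
  1.6198 phi_1 + 2.5652 phi_2 = 1.9374
Solve by Cramer's rule:
  det = gamma(0)^2 - gamma(1)^2 = (2.5652)^2 - (1.6198)^2 = 6.58025104 - 2.62375204 = 3.956499
  phi_hat_1 = [gamma(1) gamma(0) - gamma(1) gamma(2)] / det = [(1.6198)(2.5652) - (1.6198)(1.9374)] / 3.956499 = 1.01691044 / 3.956499 = 0.257
  phi_hat_2 = [gamma(0) gamma(2) - gamma(1)^2] / det = [(2.5652)(1.9374) - (1.6198)^2] / 3.956499 = 2.34606644 / 3.956499 = 0.593
So phi_hat = [0.2570, 0.5930].
Therefore phi_hat_1 = 0.2570.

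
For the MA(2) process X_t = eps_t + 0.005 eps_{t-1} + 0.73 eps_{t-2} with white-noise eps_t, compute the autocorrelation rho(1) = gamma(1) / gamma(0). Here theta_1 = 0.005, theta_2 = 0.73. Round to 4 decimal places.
\rho(1) = 0.0056

For an MA(q) process with theta_0 = 1, the autocovariance is
  gamma(k) = sigma^2 * sum_{i=0..q-k} theta_i * theta_{i+k},
and rho(k) = gamma(k) / gamma(0). Sigma^2 cancels.
  numerator   = (1)*(0.005) + (0.005)*(0.73) = 0.00865.
  denominator = (1)^2 + (0.005)^2 + (0.73)^2 = 1.532925.
  rho(1) = 0.00865 / 1.532925 = 0.0056.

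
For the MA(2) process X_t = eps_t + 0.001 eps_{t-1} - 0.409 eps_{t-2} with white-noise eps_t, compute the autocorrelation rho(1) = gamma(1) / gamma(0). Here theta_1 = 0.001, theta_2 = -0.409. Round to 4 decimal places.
\rho(1) = 0.0005

For an MA(q) process with theta_0 = 1, the autocovariance is
  gamma(k) = sigma^2 * sum_{i=0..q-k} theta_i * theta_{i+k},
and rho(k) = gamma(k) / gamma(0). Sigma^2 cancels.
  numerator   = (1)*(0.001) + (0.001)*(-0.409) = 0.000591.
  denominator = (1)^2 + (0.001)^2 + (-0.409)^2 = 1.167282.
  rho(1) = 0.000591 / 1.167282 = 0.0005.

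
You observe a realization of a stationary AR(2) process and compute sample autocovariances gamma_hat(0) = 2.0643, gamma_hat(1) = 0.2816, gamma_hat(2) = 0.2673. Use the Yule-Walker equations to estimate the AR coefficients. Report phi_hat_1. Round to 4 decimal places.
\hat\phi_{1} = 0.1210

The Yule-Walker equations for an AR(p) process read, in matrix form,
  Gamma_p phi = r_p,   with   (Gamma_p)_{ij} = gamma(|i - j|),
                       (r_p)_i = gamma(i),   i,j = 1..p.
Substitute the sample gammas (Toeplitz matrix and right-hand side of size 2):
  Gamma_p = [[2.0643, 0.2816], [0.2816, 2.0643]]
  r_p     = [0.2816, 0.2673]
Written out:
  2.0643 phi_1 + 0.2816 phi_2 = 0.2816
  0.2816 phi_1 + 2.0643 phi_2 = 0.2673
Solve by Cramer's rule:
  det = gamma(0)^2 - gamma(1)^2 = (2.0643)^2 - (0.2816)^2 = 4.26133449 - 0.07929856 = 4.18203593
  phi_hat_1 = [gamma(1) gamma(0) - gamma(1) gamma(2)] / det = [(0.2816)(2.0643) - (0.2816)(0.2673)] / 4.18203593 = 0.5060352 / 4.18203593 = 0.121
  phi_hat_2 = [gamma(0) gamma(2) - gamma(1)^2] / det = [(2.0643)(0.2673) - (0.2816)^2] / 4.18203593 = 0.47248883 / 4.18203593 = 0.113
So phi_hat = [0.1210, 0.1130].
Therefore phi_hat_1 = 0.1210.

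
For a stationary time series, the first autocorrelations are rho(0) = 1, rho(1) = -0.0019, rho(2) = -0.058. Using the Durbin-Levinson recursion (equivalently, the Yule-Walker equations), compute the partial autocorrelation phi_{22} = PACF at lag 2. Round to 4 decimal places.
\phi_{22} = -0.0580

The PACF at lag k is phi_{kk}, the last component of the solution
to the Yule-Walker system G_k phi = r_k where
  (G_k)_{ij} = rho(|i - j|), (r_k)_i = rho(i), i,j = 1..k.
Equivalently, Durbin-Levinson gives phi_{kk} iteratively:
  phi_{11} = rho(1)
  phi_{kk} = [rho(k) - sum_{j=1..k-1} phi_{k-1,j} rho(k-j)]
            / [1 - sum_{j=1..k-1} phi_{k-1,j} rho(j)],
  phi_{k,j} = phi_{k-1,j} - phi_{kk} phi_{k-1,k-j},  j = 1..k-1.
Step k = 1:
  phi_11 = rho(1) = -0.0019.
Step k = 2:
  phi_22 = [rho(2) - phi_11 rho(1)] / [1 - phi_11 rho(1)] = [-0.058 - (-0.0019)(-0.0019)] / [1 - (-0.0019)(-0.0019)]
         = -0.05800361 / 0.99999639 = -0.058.
Therefore phi_{22} = -0.0580.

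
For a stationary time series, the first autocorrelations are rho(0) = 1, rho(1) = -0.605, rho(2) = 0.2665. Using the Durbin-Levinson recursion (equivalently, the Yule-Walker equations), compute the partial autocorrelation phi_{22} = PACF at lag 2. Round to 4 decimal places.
\phi_{22} = -0.1570

The PACF at lag k is phi_{kk}, the last component of the solution
to the Yule-Walker system G_k phi = r_k where
  (G_k)_{ij} = rho(|i - j|), (r_k)_i = rho(i), i,j = 1..k.
Equivalently, Durbin-Levinson gives phi_{kk} iteratively:
  phi_{11} = rho(1)
  phi_{kk} = [rho(k) - sum_{j=1..k-1} phi_{k-1,j} rho(k-j)]
            / [1 - sum_{j=1..k-1} phi_{k-1,j} rho(j)],
  phi_{k,j} = phi_{k-1,j} - phi_{kk} phi_{k-1,k-j},  j = 1..k-1.
Step k = 1:
  phi_11 = rho(1) = -0.605.
Step k = 2:
  phi_22 = [rho(2) - phi_11 rho(1)] / [1 - phi_11 rho(1)] = [0.2665 - (-0.605)(-0.605)] / [1 - (-0.605)(-0.605)]
         = -0.099525 / 0.633975 = -0.157.
Therefore phi_{22} = -0.1570.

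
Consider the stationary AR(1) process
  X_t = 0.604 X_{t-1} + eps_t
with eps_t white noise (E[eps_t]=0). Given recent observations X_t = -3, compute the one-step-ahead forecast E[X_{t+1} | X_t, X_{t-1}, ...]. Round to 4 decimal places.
E[X_{t+1} \mid \mathcal F_t] = -1.8120

For an AR(p) model X_t = c + sum_i phi_i X_{t-i} + eps_t, the
one-step-ahead conditional mean is
  E[X_{t+1} | X_t, ...] = c + sum_i phi_i X_{t+1-i}.
Substitute known values:
  E[X_{t+1} | ...] = (0.604) * (-3)
                   = -1.8120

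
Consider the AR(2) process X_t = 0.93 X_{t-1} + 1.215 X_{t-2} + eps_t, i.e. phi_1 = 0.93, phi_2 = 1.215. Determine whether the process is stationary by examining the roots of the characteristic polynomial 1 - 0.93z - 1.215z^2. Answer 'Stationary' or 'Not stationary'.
\text{Not stationary}

The AR(p) characteristic polynomial is P(z) = 1 - 0.93z - 1.215z^2.
Stationarity requires all roots to lie outside the unit circle, i.e. |z| > 1 for every root.
Set 1 + (-0.93) z + (-1.215) z^2 = 0, i.e. a z^2 + b z + c = 0 with a = -1.215, b = -0.93, c = 1.
Discriminant D = b^2 - 4ac = (-0.93)^2 - 4*(-1.215)*1 = 0.8649 - (-4.86) = 5.7249.
D >= 0, so the roots are real: z = (-b +/- sqrt(D)) / (2a) = (0.93 +/- 2.392676) / (-2.43).
  z_1 = (0.93 + 2.392676) / (-2.43) = -1.3674,   |z_1| = 1.3674.
  z_2 = (0.93 - 2.392676) / (-2.43) = 0.6019,   |z_2| = 0.6019.
Moduli of all roots: 1.3674, 0.6019.
All moduli strictly greater than 1? No.
Verdict: Not stationary.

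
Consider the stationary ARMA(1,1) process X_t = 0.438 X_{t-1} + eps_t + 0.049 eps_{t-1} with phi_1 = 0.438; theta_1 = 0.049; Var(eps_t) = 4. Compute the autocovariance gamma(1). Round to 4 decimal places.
\gamma(1) = 2.4622

Multiply the model equation by X_{t-k} and take expectations. With theta_0 = psi_0 = 1 and psi_j the MA(infinity) weights, this gives
  gamma(k) - sum_i phi_i gamma(k-i) = c_k,
  c_k = sigma^2 * sum_{j=k..q} theta_j psi_{j-k}   (c_k = 0 for k > q),
using gamma(-m) = gamma(m).
psi-weights needed (psi_j = theta_j + sum_i phi_i psi_{j-i}):
  psi_1 = theta_1 + phi_1 = 0.049 + (0.438) = 0.487
Right-hand sides:
  c_0 = sigma^2 (1 + theta_1 psi_1) = 4 * (1 + (0.049)(0.487)) = 4 * 1.023863 = 4.095452
  c_1 = sigma^2 theta_1 = 4 * (0.049) = 0.196
  c_2 = 0
Equations for k = 0 and k = 1 (AR order 1):
  gamma(0) = phi_1 gamma(1) + c_0
  gamma(1) = phi_1 gamma(0) + c_1
Substituting the second into the first: gamma(0) (1 - phi_1^2) = c_0 + phi_1 c_1, so
  gamma(0) = (c_0 + phi_1 c_1) / (1 - phi_1^2) = (4.095452 + (0.438)(0.196)) / (1 - (0.438)^2) = 4.1813 / 0.808156 = 5.173877.
  gamma(1) = phi_1 gamma(0) + c_1 = (0.438)(5.173877) + (0.196) = 2.462158.
Therefore gamma(1) = 2.4622 (to 4 decimal places).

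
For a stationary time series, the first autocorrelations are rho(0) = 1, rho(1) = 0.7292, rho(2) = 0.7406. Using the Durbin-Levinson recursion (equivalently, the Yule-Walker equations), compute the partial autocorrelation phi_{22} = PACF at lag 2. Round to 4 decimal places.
\phi_{22} = 0.4460

The PACF at lag k is phi_{kk}, the last component of the solution
to the Yule-Walker system G_k phi = r_k where
  (G_k)_{ij} = rho(|i - j|), (r_k)_i = rho(i), i,j = 1..k.
Equivalently, Durbin-Levinson gives phi_{kk} iteratively:
  phi_{11} = rho(1)
  phi_{kk} = [rho(k) - sum_{j=1..k-1} phi_{k-1,j} rho(k-j)]
            / [1 - sum_{j=1..k-1} phi_{k-1,j} rho(j)],
  phi_{k,j} = phi_{k-1,j} - phi_{kk} phi_{k-1,k-j},  j = 1..k-1.
Step k = 1:
  phi_11 = rho(1) = 0.7292.
Step k = 2:
  phi_22 = [rho(2) - phi_11 rho(1)] / [1 - phi_11 rho(1)] = [0.7406 - (0.7292)(0.7292)] / [1 - (0.7292)(0.7292)]
         = 0.20886736 / 0.46826736 = 0.446.
Therefore phi_{22} = 0.4460.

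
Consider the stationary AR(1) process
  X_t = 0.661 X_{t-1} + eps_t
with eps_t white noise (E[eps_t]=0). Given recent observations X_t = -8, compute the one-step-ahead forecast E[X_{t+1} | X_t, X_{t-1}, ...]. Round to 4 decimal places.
E[X_{t+1} \mid \mathcal F_t] = -5.2880

For an AR(p) model X_t = c + sum_i phi_i X_{t-i} + eps_t, the
one-step-ahead conditional mean is
  E[X_{t+1} | X_t, ...] = c + sum_i phi_i X_{t+1-i}.
Substitute known values:
  E[X_{t+1} | ...] = (0.661) * (-8)
                   = -5.2880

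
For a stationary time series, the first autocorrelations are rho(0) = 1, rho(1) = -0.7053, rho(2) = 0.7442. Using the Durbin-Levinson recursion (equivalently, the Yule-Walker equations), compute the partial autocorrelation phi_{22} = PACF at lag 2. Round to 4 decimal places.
\phi_{22} = 0.4910

The PACF at lag k is phi_{kk}, the last component of the solution
to the Yule-Walker system G_k phi = r_k where
  (G_k)_{ij} = rho(|i - j|), (r_k)_i = rho(i), i,j = 1..k.
Equivalently, Durbin-Levinson gives phi_{kk} iteratively:
  phi_{11} = rho(1)
  phi_{kk} = [rho(k) - sum_{j=1..k-1} phi_{k-1,j} rho(k-j)]
            / [1 - sum_{j=1..k-1} phi_{k-1,j} rho(j)],
  phi_{k,j} = phi_{k-1,j} - phi_{kk} phi_{k-1,k-j},  j = 1..k-1.
Step k = 1:
  phi_11 = rho(1) = -0.7053.
Step k = 2:
  phi_22 = [rho(2) - phi_11 rho(1)] / [1 - phi_11 rho(1)] = [0.7442 - (-0.7053)(-0.7053)] / [1 - (-0.7053)(-0.7053)]
         = 0.24675191 / 0.50255191 = 0.491.
Therefore phi_{22} = 0.4910.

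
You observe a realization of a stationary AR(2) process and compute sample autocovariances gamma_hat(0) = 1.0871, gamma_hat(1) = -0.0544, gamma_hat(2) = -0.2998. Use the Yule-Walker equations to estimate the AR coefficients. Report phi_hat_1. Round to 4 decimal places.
\hat\phi_{1} = -0.0640

The Yule-Walker equations for an AR(p) process read, in matrix form,
  Gamma_p phi = r_p,   with   (Gamma_p)_{ij} = gamma(|i - j|),
                       (r_p)_i = gamma(i),   i,j = 1..p.
Substitute the sample gammas (Toeplitz matrix and right-hand side of size 2):
  Gamma_p = [[1.0871, -0.0544], [-0.0544, 1.0871]]
  r_p     = [-0.0544, -0.2998]
Written out:
  1.0871 phi_1 - 0.0544 phi_2 = -0.0544
  -0.0544 phi_1 + 1.0871 phi_2 = -0.2998
Solve by Cramer's rule:
  det = gamma(0)^2 - gamma(1)^2 = (1.0871)^2 - (-0.0544)^2 = 1.18178641 - 0.00295936 = 1.17882705
  phi_hat_1 = [gamma(1) gamma(0) - gamma(1) gamma(2)] / det = [(-0.0544)(1.0871) - (-0.0544)(-0.2998)] / 1.17882705 = -0.07544736 / 1.17882705 = -0.064
  phi_hat_2 = [gamma(0) gamma(2) - gamma(1)^2] / det = [(1.0871)(-0.2998) - (-0.0544)^2] / 1.17882705 = -0.32887194 / 1.17882705 = -0.279
So phi_hat = [-0.0640, -0.2790].
Therefore phi_hat_1 = -0.0640.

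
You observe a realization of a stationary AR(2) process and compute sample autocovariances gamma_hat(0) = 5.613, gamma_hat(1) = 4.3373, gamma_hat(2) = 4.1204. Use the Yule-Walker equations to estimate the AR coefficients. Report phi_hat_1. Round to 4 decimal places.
\hat\phi_{1} = 0.5100

The Yule-Walker equations for an AR(p) process read, in matrix form,
  Gamma_p phi = r_p,   with   (Gamma_p)_{ij} = gamma(|i - j|),
                       (r_p)_i = gamma(i),   i,j = 1..p.
Substitute the sample gammas (Toeplitz matrix and right-hand side of size 2):
  Gamma_p = [[5.613, 4.3373], [4.3373, 5.613]]
  r_p     = [4.3373, 4.1204]
Written out:
  5.613 phi_1 + 4.3373 phi_2 = 4.3373
  4.3373 phi_1 + 5.613 phi_2 = 4.1204
Solve by Cramer's rule:
  det = gamma(0)^2 - gamma(1)^2 = (5.613)^2 - (4.3373)^2 = 31.505769 - 18.81217129 = 12.69359771
  phi_hat_1 = [gamma(1) gamma(0) - gamma(1) gamma(2)] / det = [(4.3373)(5.613) - (4.3373)(4.1204)] / 12.69359771 = 6.47385398 / 12.69359771 = 0.51
  phi_hat_2 = [gamma(0) gamma(2) - gamma(1)^2] / det = [(5.613)(4.1204) - (4.3373)^2] / 12.69359771 = 4.31563391 / 12.69359771 = 0.34
So phi_hat = [0.5100, 0.3400].
Therefore phi_hat_1 = 0.5100.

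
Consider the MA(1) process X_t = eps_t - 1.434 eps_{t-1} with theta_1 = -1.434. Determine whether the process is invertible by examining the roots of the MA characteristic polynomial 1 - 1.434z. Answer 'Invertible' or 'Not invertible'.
\text{Not invertible}

The MA(q) characteristic polynomial is P(z) = 1 - 1.434z.
Invertibility requires all roots to lie outside the unit circle, i.e. |z| > 1 for every root.
This is linear in z: 1 + (-1.434) z = 0  =>  z = -1/(-1.434) = 0.69735,  |z| = 0.69735.
Moduli of all roots: 0.6974.
All moduli strictly greater than 1? No.
Verdict: Not invertible.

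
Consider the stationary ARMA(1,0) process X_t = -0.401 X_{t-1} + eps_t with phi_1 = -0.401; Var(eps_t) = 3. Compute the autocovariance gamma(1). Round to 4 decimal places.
\gamma(1) = -1.4335

Multiply the model equation by X_{t-k} and take expectations. With theta_0 = psi_0 = 1 and psi_j the MA(infinity) weights, this gives
  gamma(k) - sum_i phi_i gamma(k-i) = c_k,
  c_k = sigma^2 * sum_{j=k..q} theta_j psi_{j-k}   (c_k = 0 for k > q),
using gamma(-m) = gamma(m).
Pure AR (q = 0): c_0 = sigma^2 = 3, c_k = 0 for k >= 1.
Equations for k = 0 and k = 1 (AR order 1):
  gamma(0) = phi_1 gamma(1) + c_0
  gamma(1) = phi_1 gamma(0) + c_1
Substituting the second into the first: gamma(0) (1 - phi_1^2) = c_0 + phi_1 c_1, so
  gamma(0) = c_0 / (1 - phi_1^2) = 3 / (1 - (-0.401)^2) = 3 / 0.839199 = 3.574837.
  gamma(1) = phi_1 gamma(0) = (-0.401)(3.574837) = -1.43351.
Therefore gamma(1) = -1.4335 (to 4 decimal places).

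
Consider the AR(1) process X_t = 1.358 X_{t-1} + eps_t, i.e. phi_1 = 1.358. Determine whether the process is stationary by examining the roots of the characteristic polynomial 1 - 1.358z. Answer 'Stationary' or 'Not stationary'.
\text{Not stationary}

The AR(p) characteristic polynomial is P(z) = 1 - 1.358z.
Stationarity requires all roots to lie outside the unit circle, i.e. |z| > 1 for every root.
This is linear in z: 1 + (-1.358) z = 0  =>  z = -1/(-1.358) = 0.736377,  |z| = 0.736377.
Moduli of all roots: 0.7364.
All moduli strictly greater than 1? No.
Verdict: Not stationary.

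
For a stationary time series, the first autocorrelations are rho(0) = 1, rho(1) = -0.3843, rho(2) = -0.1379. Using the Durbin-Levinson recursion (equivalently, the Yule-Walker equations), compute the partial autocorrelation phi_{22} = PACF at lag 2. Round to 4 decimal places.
\phi_{22} = -0.3351

The PACF at lag k is phi_{kk}, the last component of the solution
to the Yule-Walker system G_k phi = r_k where
  (G_k)_{ij} = rho(|i - j|), (r_k)_i = rho(i), i,j = 1..k.
Equivalently, Durbin-Levinson gives phi_{kk} iteratively:
  phi_{11} = rho(1)
  phi_{kk} = [rho(k) - sum_{j=1..k-1} phi_{k-1,j} rho(k-j)]
            / [1 - sum_{j=1..k-1} phi_{k-1,j} rho(j)],
  phi_{k,j} = phi_{k-1,j} - phi_{kk} phi_{k-1,k-j},  j = 1..k-1.
Step k = 1:
  phi_11 = rho(1) = -0.3843.
Step k = 2:
  phi_22 = [rho(2) - phi_11 rho(1)] / [1 - phi_11 rho(1)] = [-0.1379 - (-0.3843)(-0.3843)] / [1 - (-0.3843)(-0.3843)]
         = -0.28558649 / 0.85231351 = -0.3351.
Therefore phi_{22} = -0.3351.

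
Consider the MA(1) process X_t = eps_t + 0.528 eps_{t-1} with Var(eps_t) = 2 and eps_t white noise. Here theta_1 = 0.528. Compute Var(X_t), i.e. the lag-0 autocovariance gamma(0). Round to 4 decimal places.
\gamma(0) = 2.5576

For an MA(q) process X_t = eps_t + sum_i theta_i eps_{t-i} with
Var(eps_t) = sigma^2, the variance is
  gamma(0) = sigma^2 * (1 + sum_i theta_i^2).
  sum_i theta_i^2 = (0.528)^2 = 0.278784.
  gamma(0) = 2 * (1 + 0.278784) = 2 * 1.278784 = 2.557568, which rounds to 2.5576.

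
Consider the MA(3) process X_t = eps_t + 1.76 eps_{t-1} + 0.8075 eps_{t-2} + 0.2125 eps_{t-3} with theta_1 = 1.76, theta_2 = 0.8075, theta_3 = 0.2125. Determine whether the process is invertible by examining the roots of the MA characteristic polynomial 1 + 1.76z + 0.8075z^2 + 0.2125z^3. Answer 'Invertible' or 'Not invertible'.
\text{Not invertible}

The MA(q) characteristic polynomial is P(z) = 1 + 1.76z + 0.8075z^2 + 0.2125z^3.
Invertibility requires all roots to lie outside the unit circle, i.e. |z| > 1 for every root.
Degree 3: look for a simple real root z0 first, then factor out (1 - z/z0) and solve the remaining quadratic.
Testing z0 = -0.8: P(-0.8) = 1 + (1.76)(-0.8) + (0.8075)(-0.8)^2 + (0.2125)(-0.8)^3
  = 1 + (-1.408) + (0.5168) + (-0.1088) = 0.  So z_0 = -0.8 is a root, |z_0| = 0.8.
Divide out the factor (1 + 1.25 z) = (1 - z/z0) (since 1/z0 = -1.25):
  P(z) = (1 + 1.25 z)(1 + (0.51) z + (0.17) z^2)
  [check: z-coef 0.51 - (-1.25) = 1.76; z^2-coef 0.17 - (-1.25)(0.51) = 0.8075; z^3-coef -(-1.25)(0.17) = 0.2125.]
Remaining roots from the quadratic factor 1 + (0.51) z + (0.17) z^2:
  Set 1 + (0.51) z + (0.17) z^2 = 0, i.e. a z^2 + b z + c = 0 with a = 0.17, b = 0.51, c = 1.
  Discriminant D = b^2 - 4ac = (0.51)^2 - 4*(0.17)*1 = 0.2601 - (0.68) = -0.4199.
  D < 0, so the roots are the complex-conjugate pair z = (-b +/- i sqrt(-D)) / (2a) = -1.5 +/- 1.9059i.
  For a conjugate pair |z|^2 = z * conj(z) = (product of roots) = c/a = 1/(0.17) = 5.882353, so |z| = sqrt(5.882353) = 2.4254 for both roots.
Moduli of all roots: 0.8000, 2.4254, 2.4254.
All moduli strictly greater than 1? No.
Verdict: Not invertible.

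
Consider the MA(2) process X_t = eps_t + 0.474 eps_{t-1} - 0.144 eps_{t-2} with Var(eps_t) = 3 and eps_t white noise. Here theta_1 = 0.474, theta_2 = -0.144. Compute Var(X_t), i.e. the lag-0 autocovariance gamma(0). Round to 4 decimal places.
\gamma(0) = 3.7362

For an MA(q) process X_t = eps_t + sum_i theta_i eps_{t-i} with
Var(eps_t) = sigma^2, the variance is
  gamma(0) = sigma^2 * (1 + sum_i theta_i^2).
  sum_i theta_i^2 = (0.474)^2 + (-0.144)^2 = 0.224676 + 0.020736 = 0.245412.
  gamma(0) = 3 * (1 + 0.245412) = 3 * 1.245412 = 3.736236, which rounds to 3.7362.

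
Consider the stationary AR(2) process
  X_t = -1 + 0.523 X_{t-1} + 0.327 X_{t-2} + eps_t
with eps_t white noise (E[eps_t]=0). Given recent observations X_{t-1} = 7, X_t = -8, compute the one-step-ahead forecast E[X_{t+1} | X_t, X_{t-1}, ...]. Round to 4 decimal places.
E[X_{t+1} \mid \mathcal F_t] = -2.8950

For an AR(p) model X_t = c + sum_i phi_i X_{t-i} + eps_t, the
one-step-ahead conditional mean is
  E[X_{t+1} | X_t, ...] = c + sum_i phi_i X_{t+1-i}.
Substitute known values:
  E[X_{t+1} | ...] = -1 + (0.523) * (-8) + (0.327) * (7)
                   = -2.8950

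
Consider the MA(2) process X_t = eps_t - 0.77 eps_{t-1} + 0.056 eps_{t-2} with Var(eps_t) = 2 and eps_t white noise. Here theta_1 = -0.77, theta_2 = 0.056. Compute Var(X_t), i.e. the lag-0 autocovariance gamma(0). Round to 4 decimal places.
\gamma(0) = 3.1921

For an MA(q) process X_t = eps_t + sum_i theta_i eps_{t-i} with
Var(eps_t) = sigma^2, the variance is
  gamma(0) = sigma^2 * (1 + sum_i theta_i^2).
  sum_i theta_i^2 = (-0.77)^2 + (0.056)^2 = 0.5929 + 0.003136 = 0.596036.
  gamma(0) = 2 * (1 + 0.596036) = 2 * 1.596036 = 3.192072, which rounds to 3.1921.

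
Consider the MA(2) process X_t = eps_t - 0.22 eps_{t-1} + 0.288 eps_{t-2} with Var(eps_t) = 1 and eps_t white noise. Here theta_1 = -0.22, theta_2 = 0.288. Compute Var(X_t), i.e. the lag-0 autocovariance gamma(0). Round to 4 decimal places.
\gamma(0) = 1.1313

For an MA(q) process X_t = eps_t + sum_i theta_i eps_{t-i} with
Var(eps_t) = sigma^2, the variance is
  gamma(0) = sigma^2 * (1 + sum_i theta_i^2).
  sum_i theta_i^2 = (-0.22)^2 + (0.288)^2 = 0.0484 + 0.082944 = 0.131344.
  gamma(0) = 1 * (1 + 0.131344) = 1 * 1.131344 = 1.131344, which rounds to 1.1313.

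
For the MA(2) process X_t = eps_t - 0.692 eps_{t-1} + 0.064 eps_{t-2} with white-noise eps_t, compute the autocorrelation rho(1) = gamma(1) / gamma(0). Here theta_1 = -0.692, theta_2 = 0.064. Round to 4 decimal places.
\rho(1) = -0.4965

For an MA(q) process with theta_0 = 1, the autocovariance is
  gamma(k) = sigma^2 * sum_{i=0..q-k} theta_i * theta_{i+k},
and rho(k) = gamma(k) / gamma(0). Sigma^2 cancels.
  numerator   = (1)*(-0.692) + (-0.692)*(0.064) = -0.736288.
  denominator = (1)^2 + (-0.692)^2 + (0.064)^2 = 1.48296.
  rho(1) = -0.736288 / 1.48296 = -0.4965.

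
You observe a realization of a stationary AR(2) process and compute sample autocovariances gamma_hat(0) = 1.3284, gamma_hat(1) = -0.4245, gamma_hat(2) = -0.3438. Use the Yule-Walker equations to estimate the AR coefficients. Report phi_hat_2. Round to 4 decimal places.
\hat\phi_{2} = -0.4020

The Yule-Walker equations for an AR(p) process read, in matrix form,
  Gamma_p phi = r_p,   with   (Gamma_p)_{ij} = gamma(|i - j|),
                       (r_p)_i = gamma(i),   i,j = 1..p.
Substitute the sample gammas (Toeplitz matrix and right-hand side of size 2):
  Gamma_p = [[1.3284, -0.4245], [-0.4245, 1.3284]]
  r_p     = [-0.4245, -0.3438]
Written out:
  1.3284 phi_1 - 0.4245 phi_2 = -0.4245
  -0.4245 phi_1 + 1.3284 phi_2 = -0.3438
Solve by Cramer's rule:
  det = gamma(0)^2 - gamma(1)^2 = (1.3284)^2 - (-0.4245)^2 = 1.76464656 - 0.18020025 = 1.58444631
  phi_hat_1 = [gamma(1) gamma(0) - gamma(1) gamma(2)] / det = [(-0.4245)(1.3284) - (-0.4245)(-0.3438)] / 1.58444631 = -0.7098489 / 1.58444631 = -0.448
  phi_hat_2 = [gamma(0) gamma(2) - gamma(1)^2] / det = [(1.3284)(-0.3438) - (-0.4245)^2] / 1.58444631 = -0.63690417 / 1.58444631 = -0.402
So phi_hat = [-0.4480, -0.4020].
Therefore phi_hat_2 = -0.4020.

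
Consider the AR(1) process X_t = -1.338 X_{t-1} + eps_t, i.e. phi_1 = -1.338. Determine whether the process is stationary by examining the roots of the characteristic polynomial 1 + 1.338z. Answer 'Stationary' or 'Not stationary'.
\text{Not stationary}

The AR(p) characteristic polynomial is P(z) = 1 + 1.338z.
Stationarity requires all roots to lie outside the unit circle, i.e. |z| > 1 for every root.
This is linear in z: 1 + (1.338) z = 0  =>  z = -1/(1.338) = -0.747384,  |z| = 0.747384.
Moduli of all roots: 0.7474.
All moduli strictly greater than 1? No.
Verdict: Not stationary.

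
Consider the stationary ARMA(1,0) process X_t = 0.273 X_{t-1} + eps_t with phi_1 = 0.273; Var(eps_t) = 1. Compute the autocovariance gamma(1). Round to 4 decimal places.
\gamma(1) = 0.2950

Multiply the model equation by X_{t-k} and take expectations. With theta_0 = psi_0 = 1 and psi_j the MA(infinity) weights, this gives
  gamma(k) - sum_i phi_i gamma(k-i) = c_k,
  c_k = sigma^2 * sum_{j=k..q} theta_j psi_{j-k}   (c_k = 0 for k > q),
using gamma(-m) = gamma(m).
Pure AR (q = 0): c_0 = sigma^2 = 1, c_k = 0 for k >= 1.
Equations for k = 0 and k = 1 (AR order 1):
  gamma(0) = phi_1 gamma(1) + c_0
  gamma(1) = phi_1 gamma(0) + c_1
Substituting the second into the first: gamma(0) (1 - phi_1^2) = c_0 + phi_1 c_1, so
  gamma(0) = c_0 / (1 - phi_1^2) = 1 / (1 - (0.273)^2) = 1 / 0.925471 = 1.080531.
  gamma(1) = phi_1 gamma(0) = (0.273)(1.080531) = 0.294985.
Therefore gamma(1) = 0.2950 (to 4 decimal places).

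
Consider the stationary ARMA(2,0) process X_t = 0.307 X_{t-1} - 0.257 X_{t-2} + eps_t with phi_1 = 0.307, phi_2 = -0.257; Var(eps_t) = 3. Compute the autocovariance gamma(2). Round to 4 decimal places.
\gamma(2) = -0.6218

Multiply the model equation by X_{t-k} and take expectations. With theta_0 = psi_0 = 1 and psi_j the MA(infinity) weights, this gives
  gamma(k) - sum_i phi_i gamma(k-i) = c_k,
  c_k = sigma^2 * sum_{j=k..q} theta_j psi_{j-k}   (c_k = 0 for k > q),
using gamma(-m) = gamma(m).
Pure AR (q = 0): c_0 = sigma^2 = 3, c_k = 0 for k >= 1.
Equations for k = 0, 1, 2 (AR order 2, c_2 = 0):
  (E0) gamma(0) = phi_1 gamma(1) + phi_2 gamma(2) + c_0
  (E1) gamma(1) = phi_1 gamma(0) + phi_2 gamma(1) + c_1
  (E2) gamma(2) = phi_1 gamma(1) + phi_2 gamma(0)
From (E1): gamma(1) = A gamma(0) + B with
  A = phi_1 / (1 - phi_2) = 0.307 / 1.257 = 0.244232,   B = c_1 / (1 - phi_2) = 0 / 1.257 = 0.
Insert (E2) into (E0): gamma(0) (1 - phi_2^2) = phi_1 (1 + phi_2) gamma(1) + c_0.
  phi_1 (1 + phi_2) = (0.307)(0.743) = 0.228101,   1 - phi_2^2 = 0.933951.
Replace gamma(1) by A gamma(0) + B and collect gamma(0):
  gamma(0) [0.933951 - (0.228101)(0.244232)] = c_0 = 3
  gamma(0) * 0.878241 = 3
  gamma(0) = 3 / 0.878241 = 3.415917.
  gamma(1) = A gamma(0) = (0.244232)(3.415917) = 0.834277.
  gamma(2) = phi_1 gamma(1) + phi_2 gamma(0) = (0.307)(0.834277) + (-0.257)(3.415917) = -0.621768.
Therefore gamma(2) = -0.6218 (to 4 decimal places).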